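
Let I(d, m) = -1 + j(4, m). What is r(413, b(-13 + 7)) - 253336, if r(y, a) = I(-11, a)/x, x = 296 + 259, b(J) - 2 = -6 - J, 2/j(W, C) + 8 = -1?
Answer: -1265413331/4995 ≈ -2.5334e+5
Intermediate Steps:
j(W, C) = -2/9 (j(W, C) = 2/(-8 - 1) = 2/(-9) = 2*(-⅑) = -2/9)
b(J) = -4 - J (b(J) = 2 + (-6 - J) = -4 - J)
I(d, m) = -11/9 (I(d, m) = -1 - 2/9 = -11/9)
x = 555
r(y, a) = -11/4995 (r(y, a) = -11/9/555 = -11/9*1/555 = -11/4995)
r(413, b(-13 + 7)) - 253336 = -11/4995 - 253336 = -1265413331/4995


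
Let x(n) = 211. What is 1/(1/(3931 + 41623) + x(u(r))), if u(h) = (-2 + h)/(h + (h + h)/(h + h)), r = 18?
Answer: 45554/9611895 ≈ 0.0047393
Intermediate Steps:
u(h) = (-2 + h)/(1 + h) (u(h) = (-2 + h)/(h + (2*h)/((2*h))) = (-2 + h)/(h + (2*h)*(1/(2*h))) = (-2 + h)/(h + 1) = (-2 + h)/(1 + h))
1/(1/(3931 + 41623) + x(u(r))) = 1/(1/(3931 + 41623) + 211) = 1/(1/45554 + 211) = 1/(9611895/45554) = 45554/9611895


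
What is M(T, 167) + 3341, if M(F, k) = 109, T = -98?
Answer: 3450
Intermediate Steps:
M(T, 167) + 3341 = 109 + 3341 = 3450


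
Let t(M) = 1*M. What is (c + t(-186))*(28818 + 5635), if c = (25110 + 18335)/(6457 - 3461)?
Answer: -17702330383/2996 ≈ -5.9087e+6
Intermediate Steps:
t(M) = M
c = 43445/2996 ≈ 14.501
(c + t(-186))*(28818 + 5635) = (43445/2996 - 186)*(28818 + 5635) = -513811/2996*34453 = -17702330383/2996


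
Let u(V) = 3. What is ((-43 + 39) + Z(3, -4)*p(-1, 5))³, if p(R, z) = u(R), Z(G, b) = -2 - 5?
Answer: -15625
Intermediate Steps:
Z(G, b) = -7
p(R, z) = 3
((-43 + 39) + Z(3, -4)*p(-1, 5))³ = ((-43 + 39) - 7*3)³ = (-4 - 21)³ = (-25)³ = -15625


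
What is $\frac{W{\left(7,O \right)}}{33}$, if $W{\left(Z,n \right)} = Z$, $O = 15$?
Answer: $\frac{7}{33} \approx 0.21212$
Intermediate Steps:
$\frac{W{\left(7,O \right)}}{33} = \frac{1}{33} \cdot 7 = \frac{7}{33}$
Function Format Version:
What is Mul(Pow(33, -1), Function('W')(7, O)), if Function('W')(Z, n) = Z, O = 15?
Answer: Rational(7, 33) ≈ 0.21212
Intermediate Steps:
Mul(Pow(33, -1), Function('W')(7, O)) = Mul(Pow(33, -1), 7) = Mul(Rational(1, 33), 7) = Rational(7, 33)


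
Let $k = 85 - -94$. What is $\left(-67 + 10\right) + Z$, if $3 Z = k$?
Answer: $\frac{8}{3} \approx 2.6667$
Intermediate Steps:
$k = 179$ ($k = 85 + 94 = 179$)
$Z = \frac{179}{3}$ ($Z = \frac{1}{3} \cdot 179 = \frac{179}{3} \approx 59.667$)
$\left(-67 + 10\right) + Z = \left(-67 + 10\right) + \frac{179}{3} = -57 + \frac{179}{3} = \frac{8}{3}$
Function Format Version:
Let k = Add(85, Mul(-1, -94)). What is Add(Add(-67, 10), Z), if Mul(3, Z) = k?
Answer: Rational(8, 3) ≈ 2.6667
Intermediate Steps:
k = 179 (k = Add(85, 94) = 179)
Z = Rational(179, 3) (Z = Mul(Rational(1, 3), 179) = Rational(179, 3) ≈ 59.667)
Add(Add(-67, 10), Z) = Add(Add(-67, 10), Rational(179, 3)) = Add(-57, Rational(179, 3)) = Rational(8, 3)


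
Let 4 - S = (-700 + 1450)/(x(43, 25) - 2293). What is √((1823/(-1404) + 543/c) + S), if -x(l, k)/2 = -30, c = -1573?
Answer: √4349465211/40194 ≈ 1.6408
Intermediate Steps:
x(l, k) = 60 (x(l, k) = -2*(-30) = 60)
S = 9682/2233 (S = 4 - (-700 + 1450)/(60 - 2293) = 4 - 750/(-2233) = 4 - 750*(-1)/2233 = 4 - 1*(-750/2233) = 4 + 750/2233 = 9682/2233 ≈ 4.3359)
√((1823/(-1404) + 543/c) + S) = √((1823/(-1404) + 543/(-1573)) + 9682/2233) = √((1823*(-1/1404) + 543*(-1/1573)) + 9682/2233) = √((-1823/1404 - 543/1573) + 9682/2233) = √(-21479/13068 + 9682/2233) = √(7141979/2652804) = √4349465211/40194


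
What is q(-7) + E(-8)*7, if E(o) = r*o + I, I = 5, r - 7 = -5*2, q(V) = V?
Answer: 196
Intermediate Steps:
r = -3 (r = 7 - 5*2 = 7 - 10 = -3)
E(o) = 5 - 3*o (E(o) = -3*o + 5 = 5 - 3*o)
q(-7) + E(-8)*7 = -7 + (5 - 3*(-8))*7 = -7 + (5 + 24)*7 = -7 + 29*7 = -7 + 203 = 196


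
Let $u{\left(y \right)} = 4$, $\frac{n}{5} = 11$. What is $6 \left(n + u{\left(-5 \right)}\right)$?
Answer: $354$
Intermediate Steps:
$n = 55$ ($n = 5 \cdot 11 = 55$)
$6 \left(n + u{\left(-5 \right)}\right) = 6 \left(55 + 4\right) = 6 \cdot 59 = 354$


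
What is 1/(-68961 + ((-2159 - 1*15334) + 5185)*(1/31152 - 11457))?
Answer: 7788/1097670272383 ≈ 7.0950e-9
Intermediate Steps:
1/(-68961 + ((-2159 - 1*15334) + 5185)*(1/31152 - 11457)) = 1/(-68961 + ((-2159 - 15334) + 5185)*(1/31152 - 11457)) = 1/(-68961 + (-17493 + 5185)*(-356908463/31152)) = 1/(-68961 - 12308*(-356908463/31152)) = 1/(-68961 + 1098207340651/7788) = 1/(1097670272383/7788) = 7788/1097670272383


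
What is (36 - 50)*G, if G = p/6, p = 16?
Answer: -112/3 ≈ -37.333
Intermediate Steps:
G = 8/3 (G = 16/6 = 16*(⅙) = 8/3 ≈ 2.6667)
(36 - 50)*G = (36 - 50)*(8/3) = -14*8/3 = -112/3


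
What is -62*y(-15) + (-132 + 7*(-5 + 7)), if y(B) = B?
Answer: 812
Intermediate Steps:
-62*y(-15) + (-132 + 7*(-5 + 7)) = -62*(-15) + (-132 + 7*(-5 + 7)) = 930 + (-132 + 7*2) = 930 + (-132 + 14) = 930 - 118 = 812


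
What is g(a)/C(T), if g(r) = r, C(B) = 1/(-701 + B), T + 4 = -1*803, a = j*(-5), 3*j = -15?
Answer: -37700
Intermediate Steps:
j = -5 (j = (⅓)*(-15) = -5)
a = 25 (a = -5*(-5) = 25)
T = -807 (T = -4 - 1*803 = -4 - 803 = -807)
g(a)/C(T) = 25/(1/(-701 - 807)) = 25/(1/(-1508)) = 25/(-1/1508) = 25*(-1508) = -37700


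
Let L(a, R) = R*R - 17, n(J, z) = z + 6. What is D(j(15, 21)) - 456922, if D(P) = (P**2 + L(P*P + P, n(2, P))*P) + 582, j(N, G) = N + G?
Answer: -392152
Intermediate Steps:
n(J, z) = 6 + z
L(a, R) = -17 + R**2 (L(a, R) = R**2 - 17 = -17 + R**2)
j(N, G) = G + N
D(P) = 582 + P**2 + P*(-17 + (6 + P)**2) (D(P) = (P**2 + (-17 + (6 + P)**2)*P) + 582 = (P**2 + P*(-17 + (6 + P)**2)) + 582 = 582 + P**2 + P*(-17 + (6 + P)**2))
D(j(15, 21)) - 456922 = (582 + (21 + 15)**2 + (21 + 15)*(-17 + (6 + (21 + 15))**2)) - 456922 = (582 + 36**2 + 36*(-17 + (6 + 36)**2)) - 456922 = (582 + 1296 + 36*(-17 + 42**2)) - 456922 = (582 + 1296 + 36*(-17 + 1764)) - 456922 = (582 + 1296 + 36*1747) - 456922 = (582 + 1296 + 62892) - 456922 = 64770 - 456922 = -392152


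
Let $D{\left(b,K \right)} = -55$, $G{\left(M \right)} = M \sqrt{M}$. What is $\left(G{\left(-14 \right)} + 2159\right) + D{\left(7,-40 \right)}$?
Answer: $2104 - 14 i \sqrt{14} \approx 2104.0 - 52.383 i$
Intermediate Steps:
$G{\left(M \right)} = M^{\frac{3}{2}}$
$\left(G{\left(-14 \right)} + 2159\right) + D{\left(7,-40 \right)} = \left(\left(-14\right)^{\frac{3}{2}} + 2159\right) - 55 = \left(- 14 i \sqrt{14} + 2159\right) - 55 = \left(2159 - 14 i \sqrt{14}\right) - 55 = 2104 - 14 i \sqrt{14}$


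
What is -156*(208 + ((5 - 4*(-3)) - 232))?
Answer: 1092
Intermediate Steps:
-156*(208 + ((5 - 4*(-3)) - 232)) = -156*(208 + ((5 + 12) - 232)) = -156*(208 + (17 - 232)) = -156*(208 - 215) = -156*(-7) = 1092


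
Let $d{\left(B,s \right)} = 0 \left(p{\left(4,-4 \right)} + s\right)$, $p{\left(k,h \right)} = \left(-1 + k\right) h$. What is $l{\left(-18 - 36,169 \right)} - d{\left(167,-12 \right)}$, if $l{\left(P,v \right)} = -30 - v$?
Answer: $-199$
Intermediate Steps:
$p{\left(k,h \right)} = h \left(-1 + k\right)$
$d{\left(B,s \right)} = 0$ ($d{\left(B,s \right)} = 0 \left(- 4 \left(-1 + 4\right) + s\right) = 0 \left(\left(-4\right) 3 + s\right) = 0 \left(-12 + s\right) = 0$)
$l{\left(-18 - 36,169 \right)} - d{\left(167,-12 \right)} = \left(-30 - 169\right) - 0 = \left(-30 - 169\right) + 0 = -199 + 0 = -199$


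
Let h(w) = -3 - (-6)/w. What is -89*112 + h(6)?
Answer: -9970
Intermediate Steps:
h(w) = -3 + 6/w
-89*112 + h(6) = -89*112 + (-3 + 6/6) = -9968 + (-3 + 6*(1/6)) = -9968 + (-3 + 1) = -9968 - 2 = -9970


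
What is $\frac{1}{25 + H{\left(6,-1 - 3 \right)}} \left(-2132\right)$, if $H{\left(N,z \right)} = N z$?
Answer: $-2132$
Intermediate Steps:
$\frac{1}{25 + H{\left(6,-1 - 3 \right)}} \left(-2132\right) = \frac{1}{25 + 6 \left(-1 - 3\right)} \left(-2132\right) = \frac{1}{25 + 6 \left(-4\right)} \left(-2132\right) = \frac{1}{25 - 24} \left(-2132\right) = 1^{-1} \left(-2132\right) = 1 \left(-2132\right) = -2132$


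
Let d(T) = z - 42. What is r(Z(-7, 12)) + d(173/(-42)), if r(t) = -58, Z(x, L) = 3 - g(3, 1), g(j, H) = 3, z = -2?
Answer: -102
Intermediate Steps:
Z(x, L) = 0 (Z(x, L) = 3 - 1*3 = 3 - 3 = 0)
d(T) = -44 (d(T) = -2 - 42 = -44)
r(Z(-7, 12)) + d(173/(-42)) = -58 - 44 = -102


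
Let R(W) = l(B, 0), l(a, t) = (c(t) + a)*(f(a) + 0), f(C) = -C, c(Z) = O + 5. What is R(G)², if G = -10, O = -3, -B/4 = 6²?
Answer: 418120704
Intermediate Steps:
B = -144 (B = -4*6² = -4*36 = -144)
c(Z) = 2 (c(Z) = -3 + 5 = 2)
l(a, t) = -a*(2 + a) (l(a, t) = (2 + a)*(-a + 0) = (2 + a)*(-a) = -a*(2 + a))
R(W) = -20448 (R(W) = -1*(-144)*(2 - 144) = -1*(-144)*(-142) = -20448)
R(G)² = (-20448)² = 418120704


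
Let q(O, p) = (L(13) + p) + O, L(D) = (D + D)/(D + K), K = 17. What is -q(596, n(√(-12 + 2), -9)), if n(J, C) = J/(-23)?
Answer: -8953/15 + I*√10/23 ≈ -596.87 + 0.13749*I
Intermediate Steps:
L(D) = 2*D/(17 + D) (L(D) = (D + D)/(D + 17) = (2*D)/(17 + D) = 2*D/(17 + D))
n(J, C) = -J/23 (n(J, C) = J*(-1/23) = -J/23)
q(O, p) = 13/15 + O + p (q(O, p) = (2*13/(17 + 13) + p) + O = (2*13/30 + p) + O = (2*13*(1/30) + p) + O = (13/15 + p) + O = 13/15 + O + p)
-q(596, n(√(-12 + 2), -9)) = -(13/15 + 596 - √(-12 + 2)/23) = -(13/15 + 596 - I*√10/23) = -(8953/15 - I*√10/23) = -8953/15 + I*√10/23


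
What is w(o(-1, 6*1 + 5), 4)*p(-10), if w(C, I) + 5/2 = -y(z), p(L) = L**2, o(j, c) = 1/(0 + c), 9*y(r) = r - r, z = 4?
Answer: -250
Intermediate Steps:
y(r) = 0 (y(r) = (r - r)/9 = (1/9)*0 = 0)
o(j, c) = 1/c
w(C, I) = -5/2 (w(C, I) = -5/2 - 1*0 = -5/2 + 0 = -5/2)
w(o(-1, 6*1 + 5), 4)*p(-10) = -5/2*(-10)**2 = -5/2*100 = -250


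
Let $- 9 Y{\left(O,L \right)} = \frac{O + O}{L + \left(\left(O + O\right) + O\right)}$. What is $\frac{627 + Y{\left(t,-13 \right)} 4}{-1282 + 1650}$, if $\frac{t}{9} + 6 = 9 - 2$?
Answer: $\frac{4385}{2576} \approx 1.7023$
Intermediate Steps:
$t = 9$ ($t = -54 + 9 \left(9 - 2\right) = -54 + 9 \cdot 7 = -54 + 63 = 9$)
$Y{\left(O,L \right)} = - \frac{2 O}{9 \left(L + 3 O\right)}$ ($Y{\left(O,L \right)} = - \frac{\left(O + O\right) \frac{1}{L + \left(\left(O + O\right) + O\right)}}{9} = - \frac{2 O \frac{1}{L + \left(2 O + O\right)}}{9} = - \frac{2 O \frac{1}{L + 3 O}}{9} = - \frac{2 O}{9 \left(L + 3 O\right)}$)
$\frac{627 + Y{\left(t,-13 \right)} 4}{-1282 + 1650} = \frac{627 + \left(-2\right) 9 \frac{1}{9 \left(-13\right) + 27 \cdot 9} \cdot 4}{-1282 + 1650} = \frac{627 + \left(-2\right) 9 \frac{1}{-117 + 243} \cdot 4}{368} = \left(627 + \left(-2\right) 9 \cdot \frac{1}{126} \cdot 4\right) \frac{1}{368} = \left(627 - \frac{4}{7}\right) \frac{1}{368} = \frac{4385}{7} \cdot \frac{1}{368} = \frac{4385}{2576}$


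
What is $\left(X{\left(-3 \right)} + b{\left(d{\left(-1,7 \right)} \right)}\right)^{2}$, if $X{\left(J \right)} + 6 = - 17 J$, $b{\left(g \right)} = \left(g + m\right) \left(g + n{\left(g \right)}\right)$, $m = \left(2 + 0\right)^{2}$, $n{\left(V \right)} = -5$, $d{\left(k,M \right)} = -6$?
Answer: $4489$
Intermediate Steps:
$m = 4$ ($m = 2^{2} = 4$)
$b{\left(g \right)} = \left(-5 + g\right) \left(4 + g\right)$ ($b{\left(g \right)} = \left(g + 4\right) \left(g - 5\right) = \left(4 + g\right) \left(-5 + g\right) = \left(-5 + g\right) \left(4 + g\right)$)
$X{\left(J \right)} = -6 - 17 J$
$\left(X{\left(-3 \right)} + b{\left(d{\left(-1,7 \right)} \right)}\right)^{2} = \left(\left(-6 - -51\right) - \left(14 - 36\right)\right)^{2} = \left(\left(-6 + 51\right) + \left(-20 + 36 + 6\right)\right)^{2} = \left(45 + 22\right)^{2} = 67^{2} = 4489$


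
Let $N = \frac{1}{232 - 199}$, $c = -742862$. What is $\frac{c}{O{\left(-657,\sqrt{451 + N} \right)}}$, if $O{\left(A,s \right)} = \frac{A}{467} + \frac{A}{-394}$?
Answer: $- \frac{136685122276}{47961} \approx -2.8499 \cdot 10^{6}$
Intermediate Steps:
$N = \frac{1}{33} \approx 0.030303$
$O{\left(A,s \right)} = - \frac{73 A}{183998}$ ($O{\left(A,s \right)} = A \frac{1}{467} + A \left(- \frac{1}{394}\right) = \frac{A}{467} - \frac{A}{394} = - \frac{73 A}{183998}$)
$\frac{c}{O{\left(-657,\sqrt{451 + N} \right)}} = - \frac{742862}{\left(- \frac{73}{183998}\right) \left(-657\right)} = - \frac{742862}{\frac{47961}{183998}} = \left(-742862\right) \frac{183998}{47961} = - \frac{136685122276}{47961}$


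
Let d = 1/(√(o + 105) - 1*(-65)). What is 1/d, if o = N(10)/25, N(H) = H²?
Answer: 65 + √109 ≈ 75.440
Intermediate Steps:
o = 4 (o = 10²/25 = 100*(1/25) = 4)
d = 1/(65 + √109) (d = 1/(√(4 + 105) - 1*(-65)) = 1/(√109 + 65) = 1/(65 + √109) ≈ 0.013256)
1/d = 1/(65/4116 - √109/4116)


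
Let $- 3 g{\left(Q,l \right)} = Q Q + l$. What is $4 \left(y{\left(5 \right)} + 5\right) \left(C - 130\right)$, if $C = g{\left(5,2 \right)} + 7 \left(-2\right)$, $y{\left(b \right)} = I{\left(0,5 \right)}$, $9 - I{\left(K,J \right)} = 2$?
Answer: $-7344$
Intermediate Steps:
$I{\left(K,J \right)} = 7$ ($I{\left(K,J \right)} = 9 - 2 = 7$)
$y{\left(b \right)} = 7$
$g{\left(Q,l \right)} = - \frac{l}{3} - \frac{Q^{2}}{3}$ ($g{\left(Q,l \right)} = - \frac{Q Q + l}{3} = - \frac{Q^{2} + l}{3} = - \frac{l + Q^{2}}{3} = - \frac{l}{3} - \frac{Q^{2}}{3}$)
$C = -23$ ($C = \left(\left(- \frac{1}{3}\right) 2 - \frac{5^{2}}{3}\right) + 7 \left(-2\right) = \left(- \frac{2}{3} - \frac{25}{3}\right) - 14 = -9 - 14 = -23$)
$4 \left(y{\left(5 \right)} + 5\right) \left(C - 130\right) = 4 \left(7 + 5\right) \left(-23 - 130\right) = 4 \cdot 12 \left(-153\right) = 48 \left(-153\right) = -7344$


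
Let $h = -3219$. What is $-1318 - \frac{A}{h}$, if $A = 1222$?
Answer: $- \frac{4241420}{3219} \approx -1317.6$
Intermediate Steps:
$-1318 - \frac{A}{h} = -1318 - \frac{1222}{-3219} = -1318 - 1222 \left(- \frac{1}{3219}\right) = -1318 - - \frac{1222}{3219} = -1318 + \frac{1222}{3219} = - \frac{4241420}{3219}$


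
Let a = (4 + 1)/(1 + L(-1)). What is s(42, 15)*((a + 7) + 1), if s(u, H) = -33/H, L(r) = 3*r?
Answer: -121/10 ≈ -12.100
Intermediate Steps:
a = -5/2 (a = (4 + 1)/(1 + 3*(-1)) = 5/(1 - 3) = 5/(-2) = 5*(-½) = -5/2 ≈ -2.5000)
s(42, 15)*((a + 7) + 1) = (-33/15)*((-5/2 + 7) + 1) = (-33*1/15)*(9/2 + 1) = -11/5*11/2 = -121/10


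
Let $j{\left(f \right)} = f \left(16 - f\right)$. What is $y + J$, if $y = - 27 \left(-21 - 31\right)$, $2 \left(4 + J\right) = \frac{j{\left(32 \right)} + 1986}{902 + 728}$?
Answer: $\frac{2282737}{1630} \approx 1400.5$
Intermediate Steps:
$J = - \frac{5783}{1630}$ ($J = -4 + \frac{\left(32 \left(16 - 32\right) + 1986\right) \frac{1}{902 + 728}}{2} = -4 + \frac{\left(32 \left(16 - 32\right) + 1986\right) \frac{1}{1630}}{2} = -4 + \frac{\left(32 \left(-16\right) + 1986\right) \frac{1}{1630}}{2} = -4 + \frac{\left(-512 + 1986\right) \frac{1}{1630}}{2} = -4 + \frac{1474 \cdot \frac{1}{1630}}{2} = -4 + \frac{1}{2} \cdot \frac{737}{815} = -4 + \frac{737}{1630} = - \frac{5783}{1630} \approx -3.5479$)
$y = 1404$ ($y = - 27 \left(-21 - 31\right) = \left(-27\right) \left(-52\right) = 1404$)
$y + J = 1404 - \frac{5783}{1630} = \frac{2282737}{1630}$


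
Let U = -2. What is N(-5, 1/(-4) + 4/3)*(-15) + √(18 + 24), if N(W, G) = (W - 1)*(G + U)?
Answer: -165/2 + √42 ≈ -76.019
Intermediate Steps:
N(W, G) = (-1 + W)*(-2 + G) (N(W, G) = (W - 1)*(G - 2) = (-1 + W)*(-2 + G))
N(-5, 1/(-4) + 4/3)*(-15) + √(18 + 24) = (2 - (1/(-4) + 4/3) - 2*(-5) + (1/(-4) + 4/3)*(-5))*(-15) + √(18 + 24) = (2 - (1*(-¼) + 4*(⅓)) + 10 + (1*(-¼) + 4*(⅓))*(-5))*(-15) + √42 = (2 - (-¼ + 4/3) + 10 + (-¼ + 4/3)*(-5))*(-15) + √42 = (2 - 1*13/12 + 10 + (13/12)*(-5))*(-15) + √42 = (2 - 13/12 + 10 - 65/12)*(-15) + √42 = (11/2)*(-15) + √42 = -165/2 + √42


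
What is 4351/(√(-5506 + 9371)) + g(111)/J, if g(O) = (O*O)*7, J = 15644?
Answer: 86247/15644 + 4351*√3865/3865 ≈ 75.500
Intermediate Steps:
g(O) = 7*O² (g(O) = O²*7 = 7*O²)
4351/(√(-5506 + 9371)) + g(111)/J = 4351/(√(-5506 + 9371)) + (7*111²)/15644 = 4351/(√3865) + (7*12321)*(1/15644) = 4351*(√3865/3865) + 86247*(1/15644) = 4351*√3865/3865 + 86247/15644 = 86247/15644 + 4351*√3865/3865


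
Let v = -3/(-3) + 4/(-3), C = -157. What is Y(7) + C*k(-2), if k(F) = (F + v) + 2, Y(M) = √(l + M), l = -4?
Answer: 157/3 + √3 ≈ 54.065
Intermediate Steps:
v = -⅓ (v = -3*(-⅓) + 4*(-⅓) = 1 - 4/3 = -⅓ ≈ -0.33333)
Y(M) = √(-4 + M)
k(F) = 5/3 + F (k(F) = (F - ⅓) + 2 = (-⅓ + F) + 2 = 5/3 + F)
Y(7) + C*k(-2) = √(-4 + 7) - 157*(5/3 - 2) = √3 - 157*(-⅓) = √3 + 157/3 = 157/3 + √3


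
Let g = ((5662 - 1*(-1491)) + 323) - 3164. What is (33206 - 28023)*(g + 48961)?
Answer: 276113959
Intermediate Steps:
g = 4312 (g = ((5662 + 1491) + 323) - 3164 = (7153 + 323) - 3164 = 7476 - 3164 = 4312)
(33206 - 28023)*(g + 48961) = (33206 - 28023)*(4312 + 48961) = 5183*53273 = 276113959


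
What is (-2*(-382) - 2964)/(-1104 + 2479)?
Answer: -8/5 ≈ -1.6000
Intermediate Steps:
(-2*(-382) - 2964)/(-1104 + 2479) = (764 - 2964)/1375 = -2200*1/1375 = -8/5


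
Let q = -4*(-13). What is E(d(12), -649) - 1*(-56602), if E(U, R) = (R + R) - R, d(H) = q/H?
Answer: 55953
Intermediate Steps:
q = 52
d(H) = 52/H
E(U, R) = R (E(U, R) = 2*R - R = R)
E(d(12), -649) - 1*(-56602) = -649 - 1*(-56602) = -649 + 56602 = 55953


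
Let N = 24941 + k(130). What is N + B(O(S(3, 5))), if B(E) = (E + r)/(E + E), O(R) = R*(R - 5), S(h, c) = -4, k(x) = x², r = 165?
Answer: 1004251/24 ≈ 41844.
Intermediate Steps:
O(R) = R*(-5 + R)
B(E) = (165 + E)/(2*E) (B(E) = (E + 165)/(E + E) = (165 + E)/((2*E)) = (165 + E)*(1/(2*E)) = (165 + E)/(2*E))
N = 41841 (N = 24941 + 130² = 24941 + 16900 = 41841)
N + B(O(S(3, 5))) = 41841 + (165 - 4*(-5 - 4))/(2*((-4*(-5 - 4)))) = 41841 + (165 - 4*(-9))/(2*((-4*(-9)))) = 41841 + (½)*(165 + 36)/36 = 41841 + (½)*(1/36)*201 = 41841 + 67/24 = 1004251/24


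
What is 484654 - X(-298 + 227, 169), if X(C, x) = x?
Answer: 484485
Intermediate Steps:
484654 - X(-298 + 227, 169) = 484654 - 1*169 = 484654 - 169 = 484485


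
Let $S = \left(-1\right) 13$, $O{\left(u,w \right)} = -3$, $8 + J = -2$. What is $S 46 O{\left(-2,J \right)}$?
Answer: $1794$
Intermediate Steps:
$J = -10$ ($J = -8 - 2 = -10$)
$S = -13$
$S 46 O{\left(-2,J \right)} = \left(-13\right) 46 \left(-3\right) = \left(-598\right) \left(-3\right) = 1794$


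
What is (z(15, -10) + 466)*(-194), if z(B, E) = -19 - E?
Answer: -88658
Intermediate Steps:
(z(15, -10) + 466)*(-194) = ((-19 - 1*(-10)) + 466)*(-194) = ((-19 + 10) + 466)*(-194) = (-9 + 466)*(-194) = 457*(-194) = -88658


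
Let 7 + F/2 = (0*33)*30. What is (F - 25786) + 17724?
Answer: -8076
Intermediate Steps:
F = -14 (F = -14 + 2*((0*33)*30) = -14 + 2*(0*30) = -14 + 2*0 = -14 + 0 = -14)
(F - 25786) + 17724 = (-14 - 25786) + 17724 = -25800 + 17724 = -8076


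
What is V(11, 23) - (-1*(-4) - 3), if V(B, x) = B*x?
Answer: 252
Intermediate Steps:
V(11, 23) - (-1*(-4) - 3) = 11*23 - (-1*(-4) - 3) = 253 - (4 - 3) = 253 - 1*1 = 253 - 1 = 252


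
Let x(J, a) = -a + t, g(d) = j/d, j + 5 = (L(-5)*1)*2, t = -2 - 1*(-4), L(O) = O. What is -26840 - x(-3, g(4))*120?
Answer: -27530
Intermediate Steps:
t = 2 (t = -2 + 4 = 2)
j = -15 (j = -5 - 5*1*2 = -5 - 5*2 = -5 - 10 = -15)
g(d) = -15/d
x(J, a) = 2 - a (x(J, a) = -a + 2 = 2 - a)
-26840 - x(-3, g(4))*120 = -26840 - (2 - (-15)/4)*120 = -26840 - (2 - 1*(-15/4))*120 = -26840 - (2 + 15/4)*120 = -26840 - 23*120/4 = -26840 - 1*690 = -26840 - 690 = -27530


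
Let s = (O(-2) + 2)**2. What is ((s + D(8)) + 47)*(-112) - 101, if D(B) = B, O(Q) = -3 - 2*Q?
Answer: -7269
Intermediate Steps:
s = 9 (s = ((-3 - 2*(-2)) + 2)**2 = ((-3 + 4) + 2)**2 = (1 + 2)**2 = 3**2 = 9)
((s + D(8)) + 47)*(-112) - 101 = ((9 + 8) + 47)*(-112) - 101 = (17 + 47)*(-112) - 101 = 64*(-112) - 101 = -7168 - 101 = -7269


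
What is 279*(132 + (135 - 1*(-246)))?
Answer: 143127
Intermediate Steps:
279*(132 + (135 - 1*(-246))) = 279*(132 + (135 + 246)) = 279*(132 + 381) = 279*513 = 143127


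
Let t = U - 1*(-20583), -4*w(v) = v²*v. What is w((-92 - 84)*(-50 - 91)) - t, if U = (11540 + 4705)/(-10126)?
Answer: -38687732423217837/10126 ≈ -3.8206e+12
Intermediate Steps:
U = -16245/10126 (U = 16245*(-1/10126) = -16245/10126 ≈ -1.6043)
w(v) = -v³/4 (w(v) = -v²*v/4 = -v³/4)
t = 208407213/10126 (t = -16245/10126 - 1*(-20583) = -16245/10126 + 20583 = 208407213/10126 ≈ 20581.)
w((-92 - 84)*(-50 - 91)) - t = -(-92 - 84)³*(-50 - 91)³/4 - 1*208407213/10126 = -(-176*(-141))³/4 - 208407213/10126 = -¼*24816³ - 208407213/10126 = -¼*15282532970496 - 208407213/10126 = -3820633242624 - 208407213/10126 = -38687732423217837/10126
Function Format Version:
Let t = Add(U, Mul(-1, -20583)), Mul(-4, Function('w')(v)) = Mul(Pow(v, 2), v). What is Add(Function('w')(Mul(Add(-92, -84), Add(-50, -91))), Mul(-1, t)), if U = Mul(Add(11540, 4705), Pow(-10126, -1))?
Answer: Rational(-38687732423217837, 10126) ≈ -3.8206e+12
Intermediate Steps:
U = Rational(-16245, 10126) (U = Mul(16245, Rational(-1, 10126)) = Rational(-16245, 10126) ≈ -1.6043)
Function('w')(v) = Mul(Rational(-1, 4), Pow(v, 3)) (Function('w')(v) = Mul(Rational(-1, 4), Mul(Pow(v, 2), v)) = Mul(Rational(-1, 4), Pow(v, 3)))
t = Rational(208407213, 10126) (t = Add(Rational(-16245, 10126), Mul(-1, -20583)) = Add(Rational(-16245, 10126), 20583) = Rational(208407213, 10126) ≈ 20581.)
Add(Function('w')(Mul(Add(-92, -84), Add(-50, -91))), Mul(-1, t)) = Add(Mul(Rational(-1, 4), Pow(Mul(Add(-92, -84), Add(-50, -91)), 3)), Mul(-1, Rational(208407213, 10126))) = Add(Mul(Rational(-1, 4), Pow(Mul(-176, -141), 3)), Rational(-208407213, 10126)) = Add(Mul(Rational(-1, 4), Pow(24816, 3)), Rational(-208407213, 10126)) = Add(Mul(Rational(-1, 4), 15282532970496), Rational(-208407213, 10126)) = Add(-3820633242624, Rational(-208407213, 10126)) = Rational(-38687732423217837, 10126)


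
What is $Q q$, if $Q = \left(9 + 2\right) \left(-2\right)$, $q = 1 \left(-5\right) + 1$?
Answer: $88$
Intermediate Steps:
$q = -4$ ($q = -5 + 1 = -4$)
$Q = -22$ ($Q = 11 \left(-2\right) = -22$)
$Q q = \left(-22\right) \left(-4\right) = 88$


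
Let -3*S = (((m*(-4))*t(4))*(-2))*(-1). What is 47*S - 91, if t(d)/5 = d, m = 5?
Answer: 37327/3 ≈ 12442.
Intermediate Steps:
t(d) = 5*d
S = 800/3 (S = -((5*(-4))*(5*4))*(-2)*(-1)/3 = --20*20*(-2)*(-1)/3 = -(-400*(-2))*(-1)/3 = -800*(-1)/3 = -⅓*(-800) = 800/3 ≈ 266.67)
47*S - 91 = 47*(800/3) - 91 = 37600/3 - 91 = 37327/3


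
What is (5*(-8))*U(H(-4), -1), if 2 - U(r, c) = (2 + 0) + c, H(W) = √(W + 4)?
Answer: -40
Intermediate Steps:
H(W) = √(4 + W)
U(r, c) = -c (U(r, c) = 2 - ((2 + 0) + c) = 2 - (2 + c) = 2 + (-2 - c) = -c)
(5*(-8))*U(H(-4), -1) = (5*(-8))*(-1*(-1)) = -40*1 = -40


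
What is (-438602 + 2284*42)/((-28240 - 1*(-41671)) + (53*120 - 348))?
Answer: -342674/19443 ≈ -17.625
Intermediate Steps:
(-438602 + 2284*42)/((-28240 - 1*(-41671)) + (53*120 - 348)) = (-438602 + 95928)/((-28240 + 41671) + (6360 - 348)) = -342674/(13431 + 6012) = -342674/19443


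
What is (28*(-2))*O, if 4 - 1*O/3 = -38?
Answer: -7056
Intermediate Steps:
O = 126 (O = 12 - 3*(-38) = 12 + 114 = 126)
(28*(-2))*O = (28*(-2))*126 = -56*126 = -7056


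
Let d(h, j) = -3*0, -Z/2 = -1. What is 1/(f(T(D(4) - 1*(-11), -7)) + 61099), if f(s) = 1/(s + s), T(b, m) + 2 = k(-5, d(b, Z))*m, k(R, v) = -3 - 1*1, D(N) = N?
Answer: 52/3177149 ≈ 1.6367e-5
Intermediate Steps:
Z = 2 (Z = -2*(-1) = 2)
d(h, j) = 0
k(R, v) = -4 (k(R, v) = -3 - 1 = -4)
T(b, m) = -2 - 4*m
f(s) = 1/(2*s)
1/(f(T(D(4) - 1*(-11), -7)) + 61099) = 1/(1/(2*(-2 - 4*(-7))) + 61099) = 1/(1/(2*(-2 + 28)) + 61099) = 1/((1/2)/26 + 61099) = 1/((1/2)*(1/26) + 61099) = 1/(1/52 + 61099) = 1/(3177149/52) = 52/3177149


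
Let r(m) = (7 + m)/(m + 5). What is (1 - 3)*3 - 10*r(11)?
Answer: -69/4 ≈ -17.250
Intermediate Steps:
r(m) = (7 + m)/(5 + m)
(1 - 3)*3 - 10*r(11) = (1 - 3)*3 - 10*(7 + 11)/(5 + 11) = -2*3 - 10*18/16 = -6 - 5*18/8 = -6 - 10*9/8 = -6 - 45/4 = -69/4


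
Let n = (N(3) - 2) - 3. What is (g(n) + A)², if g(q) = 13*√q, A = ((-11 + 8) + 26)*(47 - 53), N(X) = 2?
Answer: 18537 - 3588*I*√3 ≈ 18537.0 - 6214.6*I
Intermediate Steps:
A = -138 (A = (-3 + 26)*(-6) = 23*(-6) = -138)
n = -3 (n = (2 - 2) - 3 = 0 - 3 = -3)
(g(n) + A)² = (13*√(-3) - 138)² = (13*(I*√3) - 138)² = (13*I*√3 - 138)² = (-138 + 13*I*√3)²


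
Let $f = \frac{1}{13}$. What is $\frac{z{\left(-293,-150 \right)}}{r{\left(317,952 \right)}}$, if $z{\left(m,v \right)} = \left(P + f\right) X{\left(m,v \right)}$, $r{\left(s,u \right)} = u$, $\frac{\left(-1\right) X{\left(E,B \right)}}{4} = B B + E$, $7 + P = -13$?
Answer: $\frac{821659}{442} \approx 1859.0$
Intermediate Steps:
$P = -20$ ($P = -7 - 13 = -20$)
$X{\left(E,B \right)} = - 4 E - 4 B^{2}$ ($X{\left(E,B \right)} = - 4 \left(B B + E\right) = - 4 \left(B^{2} + E\right) = - 4 \left(E + B^{2}\right) = - 4 E - 4 B^{2}$)
$f = \frac{1}{13} \approx 0.076923$
$z{\left(m,v \right)} = \frac{1036 m}{13} + \frac{1036 v^{2}}{13}$ ($z{\left(m,v \right)} = \left(-20 + \frac{1}{13}\right) \left(- 4 m - 4 v^{2}\right) = - \frac{259 \left(- 4 m - 4 v^{2}\right)}{13} = \frac{1036 m}{13} + \frac{1036 v^{2}}{13}$)
$\frac{z{\left(-293,-150 \right)}}{r{\left(317,952 \right)}} = \frac{\frac{1036}{13} \left(-293\right) + \frac{1036 \left(-150\right)^{2}}{13}}{952} = \left(- \frac{303548}{13} + \frac{1036}{13} \cdot 22500\right) \frac{1}{952} = \left(- \frac{303548}{13} + \frac{23310000}{13}\right) \frac{1}{952} = \frac{23006452}{13} \cdot \frac{1}{952} = \frac{821659}{442}$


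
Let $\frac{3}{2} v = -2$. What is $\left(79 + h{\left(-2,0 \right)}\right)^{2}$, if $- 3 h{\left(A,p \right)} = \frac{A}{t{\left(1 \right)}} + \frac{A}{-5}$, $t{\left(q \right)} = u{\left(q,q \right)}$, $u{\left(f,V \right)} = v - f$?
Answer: $\frac{68079001}{11025} \approx 6175.0$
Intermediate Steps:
$v = - \frac{4}{3}$ ($v = \frac{2}{3} \left(-2\right) = - \frac{4}{3} \approx -1.3333$)
$u{\left(f,V \right)} = - \frac{4}{3} - f$
$t{\left(q \right)} = - \frac{4}{3} - q$
$h{\left(A,p \right)} = \frac{22 A}{105}$ ($h{\left(A,p \right)} = - \frac{\frac{A}{- \frac{4}{3} - 1} + \frac{A}{-5}}{3} = - \frac{\frac{A}{- \frac{4}{3} - 1} + A \left(- \frac{1}{5}\right)}{3} = - \frac{\frac{A}{- \frac{7}{3}} - \frac{A}{5}}{3} = - \frac{A \left(- \frac{3}{7}\right) - \frac{A}{5}}{3} = - \frac{- \frac{3 A}{7} - \frac{A}{5}}{3} = - \frac{\left(- \frac{22}{35}\right) A}{3} = \frac{22 A}{105}$)
$\left(79 + h{\left(-2,0 \right)}\right)^{2} = \left(79 + \frac{22}{105} \left(-2\right)\right)^{2} = \left(79 - \frac{44}{105}\right)^{2} = \left(\frac{8251}{105}\right)^{2} = \frac{68079001}{11025}$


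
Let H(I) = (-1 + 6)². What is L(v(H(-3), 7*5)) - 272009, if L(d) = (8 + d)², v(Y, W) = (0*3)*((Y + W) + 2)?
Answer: -271945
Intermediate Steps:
H(I) = 25 (H(I) = 5² = 25)
v(Y, W) = 0 (v(Y, W) = 0*((W + Y) + 2) = 0*(2 + W + Y) = 0)
L(v(H(-3), 7*5)) - 272009 = (8 + 0)² - 272009 = 8² - 272009 = 64 - 272009 = -271945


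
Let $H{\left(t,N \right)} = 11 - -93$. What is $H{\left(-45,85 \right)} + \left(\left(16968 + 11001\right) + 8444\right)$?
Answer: $36517$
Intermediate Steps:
$H{\left(t,N \right)} = 104$ ($H{\left(t,N \right)} = 11 + 93 = 104$)
$H{\left(-45,85 \right)} + \left(\left(16968 + 11001\right) + 8444\right) = 104 + \left(\left(16968 + 11001\right) + 8444\right) = 104 + \left(27969 + 8444\right) = 104 + 36413 = 36517$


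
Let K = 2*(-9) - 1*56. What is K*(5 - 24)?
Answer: 1406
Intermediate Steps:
K = -74 (K = -18 - 56 = -74)
K*(5 - 24) = -74*(5 - 24) = -74*(-19) = 1406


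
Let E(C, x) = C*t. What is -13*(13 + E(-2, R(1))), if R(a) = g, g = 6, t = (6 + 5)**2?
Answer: 2977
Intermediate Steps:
t = 121 (t = 11**2 = 121)
R(a) = 6
E(C, x) = 121*C (E(C, x) = C*121 = 121*C)
-13*(13 + E(-2, R(1))) = -13*(13 + 121*(-2)) = -13*(13 - 242) = -13*(-229) = 2977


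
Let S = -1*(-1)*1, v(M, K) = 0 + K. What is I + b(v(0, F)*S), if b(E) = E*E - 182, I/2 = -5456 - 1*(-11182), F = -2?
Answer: 11274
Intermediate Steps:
v(M, K) = K
S = 1 (S = 1*1 = 1)
I = 11452 (I = 2*(-5456 - 1*(-11182)) = 2*(-5456 + 11182) = 2*5726 = 11452)
b(E) = -182 + E² (b(E) = E² - 182 = -182 + E²)
I + b(v(0, F)*S) = 11452 + (-182 + (-2*1)²) = 11452 + (-182 + (-2)²) = 11452 + (-182 + 4) = 11452 - 178 = 11274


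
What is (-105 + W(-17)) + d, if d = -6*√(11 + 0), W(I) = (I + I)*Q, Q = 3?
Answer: -207 - 6*√11 ≈ -226.90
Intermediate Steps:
W(I) = 6*I (W(I) = (I + I)*3 = (2*I)*3 = 6*I)
d = -6*√11 ≈ -19.900
(-105 + W(-17)) + d = (-105 + 6*(-17)) - 6*√11 = (-105 - 102) - 6*√11 = -207 - 6*√11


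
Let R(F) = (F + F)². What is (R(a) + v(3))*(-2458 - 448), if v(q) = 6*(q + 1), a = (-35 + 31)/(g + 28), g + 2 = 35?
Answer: -259703408/3721 ≈ -69794.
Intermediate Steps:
g = 33 (g = -2 + 35 = 33)
a = -4/61 (a = (-35 + 31)/(33 + 28) = -4/61 ≈ -0.065574)
v(q) = 6 + 6*q (v(q) = 6*(1 + q) = 6 + 6*q)
R(F) = 4*F² (R(F) = (2*F)² = 4*F²)
(R(a) + v(3))*(-2458 - 448) = (4*(-4/61)² + (6 + 6*3))*(-2458 - 448) = (4*(16/3721) + (6 + 18))*(-2906) = (64/3721 + 24)*(-2906) = (89368/3721)*(-2906) = -259703408/3721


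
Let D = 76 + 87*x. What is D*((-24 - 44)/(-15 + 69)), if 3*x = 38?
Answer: -40052/27 ≈ -1483.4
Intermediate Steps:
x = 38/3 (x = (1/3)*38 = 38/3 ≈ 12.667)
D = 1178 (D = 76 + 87*(38/3) = 76 + 1102 = 1178)
D*((-24 - 44)/(-15 + 69)) = 1178*((-24 - 44)/(-15 + 69)) = 1178*(-68/54) = 1178*(-68*1/54) = 1178*(-34/27) = -40052/27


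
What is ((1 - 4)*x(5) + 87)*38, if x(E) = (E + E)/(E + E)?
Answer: 3192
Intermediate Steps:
x(E) = 1 (x(E) = (2*E)/((2*E)) = (2*E)*(1/(2*E)) = 1)
((1 - 4)*x(5) + 87)*38 = ((1 - 4)*1 + 87)*38 = (-3*1 + 87)*38 = (-3 + 87)*38 = 84*38 = 3192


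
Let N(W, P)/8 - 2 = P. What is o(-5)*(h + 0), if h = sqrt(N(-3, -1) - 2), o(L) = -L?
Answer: 5*sqrt(6) ≈ 12.247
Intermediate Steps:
N(W, P) = 16 + 8*P
h = sqrt(6) (h = sqrt((16 + 8*(-1)) - 2) = sqrt((16 - 8) - 2) = sqrt(8 - 2) = sqrt(6) ≈ 2.4495)
o(-5)*(h + 0) = (-1*(-5))*(sqrt(6) + 0) = 5*sqrt(6)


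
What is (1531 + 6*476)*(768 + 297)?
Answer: 4672155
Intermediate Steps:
(1531 + 6*476)*(768 + 297) = (1531 + 2856)*1065 = 4387*1065 = 4672155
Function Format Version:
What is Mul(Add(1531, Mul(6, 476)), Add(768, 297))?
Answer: 4672155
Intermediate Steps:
Mul(Add(1531, Mul(6, 476)), Add(768, 297)) = Mul(Add(1531, 2856), 1065) = Mul(4387, 1065) = 4672155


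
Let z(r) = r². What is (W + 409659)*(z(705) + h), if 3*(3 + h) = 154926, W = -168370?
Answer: 132386587896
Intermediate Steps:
h = 51639 (h = -3 + (⅓)*154926 = -3 + 51642 = 51639)
(W + 409659)*(z(705) + h) = (-168370 + 409659)*(705² + 51639) = 241289*(497025 + 51639) = 241289*548664 = 132386587896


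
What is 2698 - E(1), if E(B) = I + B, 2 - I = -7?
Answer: 2688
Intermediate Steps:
I = 9 (I = 2 - 1*(-7) = 2 + 7 = 9)
E(B) = 9 + B
2698 - E(1) = 2698 - (9 + 1) = 2698 - 1*10 = 2698 - 10 = 2688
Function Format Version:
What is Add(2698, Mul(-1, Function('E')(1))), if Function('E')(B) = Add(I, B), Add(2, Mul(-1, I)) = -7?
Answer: 2688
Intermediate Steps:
I = 9 (I = Add(2, Mul(-1, -7)) = Add(2, 7) = 9)
Function('E')(B) = Add(9, B)
Add(2698, Mul(-1, Function('E')(1))) = Add(2698, Mul(-1, Add(9, 1))) = Add(2698, Mul(-1, 10)) = Add(2698, -10) = 2688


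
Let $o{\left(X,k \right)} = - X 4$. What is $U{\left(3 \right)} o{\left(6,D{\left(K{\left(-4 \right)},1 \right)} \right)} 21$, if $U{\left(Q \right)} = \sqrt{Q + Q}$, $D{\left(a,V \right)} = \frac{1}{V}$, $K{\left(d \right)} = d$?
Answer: $- 504 \sqrt{6} \approx -1234.5$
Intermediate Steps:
$o{\left(X,k \right)} = - 4 X$
$U{\left(Q \right)} = \sqrt{2} \sqrt{Q}$ ($U{\left(Q \right)} = \sqrt{2 Q} = \sqrt{2} \sqrt{Q}$)
$U{\left(3 \right)} o{\left(6,D{\left(K{\left(-4 \right)},1 \right)} \right)} 21 = \sqrt{2} \sqrt{3} \left(\left(-4\right) 6\right) 21 = \sqrt{6} \left(-24\right) 21 = - 24 \sqrt{6} \cdot 21 = - 504 \sqrt{6}$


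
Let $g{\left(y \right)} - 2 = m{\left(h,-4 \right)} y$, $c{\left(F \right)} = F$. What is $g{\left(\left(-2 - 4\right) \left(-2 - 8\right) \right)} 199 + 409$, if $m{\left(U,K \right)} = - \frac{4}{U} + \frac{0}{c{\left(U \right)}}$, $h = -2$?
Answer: $24687$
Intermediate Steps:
$m{\left(U,K \right)} = - \frac{4}{U}$ ($m{\left(U,K \right)} = - \frac{4}{U} + \frac{0}{U} = - \frac{4}{U} + 0 = - \frac{4}{U}$)
$g{\left(y \right)} = 2 + 2 y$ ($g{\left(y \right)} = 2 + - \frac{4}{-2} y = 2 + \left(-4\right) \left(- \frac{1}{2}\right) y = 2 + 2 y$)
$g{\left(\left(-2 - 4\right) \left(-2 - 8\right) \right)} 199 + 409 = \left(2 + 2 \left(-2 - 4\right) \left(-2 - 8\right)\right) 199 + 409 = \left(2 + 2 \left(\left(-6\right) \left(-10\right)\right)\right) 199 + 409 = \left(2 + 2 \cdot 60\right) 199 + 409 = \left(2 + 120\right) 199 + 409 = 122 \cdot 199 + 409 = 24278 + 409 = 24687$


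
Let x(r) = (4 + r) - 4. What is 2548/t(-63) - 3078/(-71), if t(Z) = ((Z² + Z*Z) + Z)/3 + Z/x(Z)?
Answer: 317836/7171 ≈ 44.322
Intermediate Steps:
x(r) = r
t(Z) = 1 + Z/3 + 2*Z²/3 (t(Z) = ((Z² + Z*Z) + Z)/3 + Z/Z = ((Z² + Z²) + Z)*(⅓) + 1 = (2*Z² + Z)*(⅓) + 1 = (Z + 2*Z²)*(⅓) + 1 = (Z/3 + 2*Z²/3) + 1 = 1 + Z/3 + 2*Z²/3)
2548/t(-63) - 3078/(-71) = 2548/(1 + (⅓)*(-63) + (⅔)*(-63)²) - 3078/(-71) = 2548/(1 - 21 + (⅔)*3969) - 3078*(-1/71) = 2548/(1 - 21 + 2646) + 3078/71 = 2548/2626 + 3078/71 = 2548*(1/2626) + 3078/71 = 98/101 + 3078/71 = 317836/7171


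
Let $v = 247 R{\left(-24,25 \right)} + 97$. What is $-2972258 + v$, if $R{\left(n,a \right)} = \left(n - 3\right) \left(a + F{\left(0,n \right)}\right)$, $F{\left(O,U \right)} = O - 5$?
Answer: $-3105541$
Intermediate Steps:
$F{\left(O,U \right)} = -5 + O$
$R{\left(n,a \right)} = \left(-5 + a\right) \left(-3 + n\right)$ ($R{\left(n,a \right)} = \left(n - 3\right) \left(a + \left(-5 + 0\right)\right) = \left(-3 + n\right) \left(a - 5\right) = \left(-3 + n\right) \left(-5 + a\right) = \left(-5 + a\right) \left(-3 + n\right)$)
$v = -133283$ ($v = 247 \left(15 - -120 - 75 + 25 \left(-24\right)\right) + 97 = 247 \left(15 + 120 - 75 - 600\right) + 97 = 247 \left(-540\right) + 97 = -133380 + 97 = -133283$)
$-2972258 + v = -2972258 - 133283 = -3105541$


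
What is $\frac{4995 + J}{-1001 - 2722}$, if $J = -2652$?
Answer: $- \frac{781}{1241} \approx -0.62933$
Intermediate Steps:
$\frac{4995 + J}{-1001 - 2722} = \frac{4995 - 2652}{-1001 - 2722} = \frac{2343}{-3723} = 2343 \left(- \frac{1}{3723}\right) = - \frac{781}{1241}$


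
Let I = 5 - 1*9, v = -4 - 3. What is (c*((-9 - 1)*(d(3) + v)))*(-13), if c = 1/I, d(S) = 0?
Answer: 455/2 ≈ 227.50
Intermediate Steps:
v = -7
I = -4 (I = 5 - 9 = -4)
c = -¼ (c = 1/(-4) = -¼ ≈ -0.25000)
(c*((-9 - 1)*(d(3) + v)))*(-13) = -(-9 - 1)*(0 - 7)/4*(-13) = -(-5)*(-7)/2*(-13) = -¼*70*(-13) = -35/2*(-13) = 455/2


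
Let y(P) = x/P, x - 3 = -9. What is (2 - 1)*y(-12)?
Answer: ½ ≈ 0.50000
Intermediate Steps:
x = -6 (x = 3 - 9 = -6)
y(P) = -6/P
(2 - 1)*y(-12) = (2 - 1)*(-6/(-12)) = 1*(-6*(-1/12)) = 1*(½) = ½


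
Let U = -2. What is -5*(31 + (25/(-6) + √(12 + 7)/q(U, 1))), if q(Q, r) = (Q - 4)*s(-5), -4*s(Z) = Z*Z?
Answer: -805/6 - 2*√19/15 ≈ -134.75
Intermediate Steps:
s(Z) = -Z²/4 (s(Z) = -Z*Z/4 = -Z²/4)
q(Q, r) = 25 - 25*Q/4 (q(Q, r) = (Q - 4)*(-¼*(-5)²) = (-4 + Q)*(-¼*25) = (-4 + Q)*(-25/4) = 25 - 25*Q/4)
-5*(31 + (25/(-6) + √(12 + 7)/q(U, 1))) = -5*(31 + (25/(-6) + √(12 + 7)/(25 - 25/4*(-2)))) = -5*(31 + (25*(-⅙) + √19/(25 + 25/2))) = -5*(31 + (-25/6 + √19/(75/2))) = -5*(31 + (-25/6 + √19*(2/75))) = -5*(31 + (-25/6 + 2*√19/75)) = -5*(161/6 + 2*√19/75) = -805/6 - 2*√19/15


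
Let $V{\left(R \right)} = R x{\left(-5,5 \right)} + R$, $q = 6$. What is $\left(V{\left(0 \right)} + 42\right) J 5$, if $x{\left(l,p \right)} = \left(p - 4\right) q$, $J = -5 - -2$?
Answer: $-630$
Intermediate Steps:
$J = -3$ ($J = -5 + 2 = -3$)
$x{\left(l,p \right)} = -24 + 6 p$ ($x{\left(l,p \right)} = \left(p - 4\right) 6 = \left(-4 + p\right) 6 = -24 + 6 p$)
$V{\left(R \right)} = 7 R$ ($V{\left(R \right)} = R \left(-24 + 6 \cdot 5\right) + R = R \left(-24 + 30\right) + R = R 6 + R = 6 R + R = 7 R$)
$\left(V{\left(0 \right)} + 42\right) J 5 = \left(7 \cdot 0 + 42\right) \left(\left(-3\right) 5\right) = \left(0 + 42\right) \left(-15\right) = 42 \left(-15\right) = -630$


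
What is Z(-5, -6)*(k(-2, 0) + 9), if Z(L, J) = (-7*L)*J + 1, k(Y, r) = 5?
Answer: -2926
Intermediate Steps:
Z(L, J) = 1 - 7*J*L (Z(L, J) = -7*J*L + 1 = 1 - 7*J*L)
Z(-5, -6)*(k(-2, 0) + 9) = (1 - 7*(-6)*(-5))*(5 + 9) = (1 - 210)*14 = -209*14 = -2926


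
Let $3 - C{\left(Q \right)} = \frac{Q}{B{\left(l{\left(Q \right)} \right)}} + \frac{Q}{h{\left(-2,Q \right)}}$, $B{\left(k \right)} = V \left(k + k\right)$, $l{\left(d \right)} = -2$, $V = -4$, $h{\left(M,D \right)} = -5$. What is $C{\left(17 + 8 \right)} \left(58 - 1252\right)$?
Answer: $- \frac{61491}{8} \approx -7686.4$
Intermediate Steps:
$B{\left(k \right)} = - 8 k$ ($B{\left(k \right)} = - 4 \left(k + k\right) = - 4 \cdot 2 k = - 8 k$)
$C{\left(Q \right)} = 3 + \frac{11 Q}{80}$ ($C{\left(Q \right)} = 3 - \left(\frac{Q}{\left(-8\right) \left(-2\right)} + \frac{Q}{-5}\right) = 3 - \left(\frac{Q}{16} + Q \left(- \frac{1}{5}\right)\right) = 3 - \left(Q \frac{1}{16} - \frac{Q}{5}\right) = 3 - \left(\frac{Q}{16} - \frac{Q}{5}\right) = 3 - - \frac{11 Q}{80} = 3 + \frac{11 Q}{80}$)
$C{\left(17 + 8 \right)} \left(58 - 1252\right) = \left(3 + \frac{11 \left(17 + 8\right)}{80}\right) \left(58 - 1252\right) = \left(3 + \frac{11}{80} \cdot 25\right) \left(-1194\right) = \left(3 + \frac{55}{16}\right) \left(-1194\right) = \frac{103}{16} \left(-1194\right) = - \frac{61491}{8}$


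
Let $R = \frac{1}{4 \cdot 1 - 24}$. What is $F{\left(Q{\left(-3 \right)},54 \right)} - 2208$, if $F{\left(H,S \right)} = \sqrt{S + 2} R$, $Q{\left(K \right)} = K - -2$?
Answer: $-2208 - \frac{\sqrt{14}}{10} \approx -2208.4$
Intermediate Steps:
$R = - \frac{1}{20}$ ($R = \frac{1}{4 - 24} = \frac{1}{-20} = - \frac{1}{20} \approx -0.05$)
$Q{\left(K \right)} = 2 + K$ ($Q{\left(K \right)} = K + 2 = 2 + K$)
$F{\left(H,S \right)} = - \frac{\sqrt{2 + S}}{20}$ ($F{\left(H,S \right)} = \sqrt{S + 2} \left(- \frac{1}{20}\right) = \sqrt{2 + S} \left(- \frac{1}{20}\right) = - \frac{\sqrt{2 + S}}{20}$)
$F{\left(Q{\left(-3 \right)},54 \right)} - 2208 = - \frac{\sqrt{2 + 54}}{20} - 2208 = - \frac{\sqrt{56}}{20} - 2208 = - \frac{2 \sqrt{14}}{20} - 2208 = - \frac{\sqrt{14}}{10} - 2208 = -2208 - \frac{\sqrt{14}}{10}$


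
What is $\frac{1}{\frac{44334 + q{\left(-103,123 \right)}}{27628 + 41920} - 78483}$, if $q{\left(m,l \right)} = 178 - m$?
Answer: $- \frac{69548}{5458291069} \approx -1.2742 \cdot 10^{-5}$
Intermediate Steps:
$\frac{1}{\frac{44334 + q{\left(-103,123 \right)}}{27628 + 41920} - 78483} = \frac{1}{\frac{44334 + \left(178 - -103\right)}{27628 + 41920} - 78483} = \frac{1}{\frac{44334 + \left(178 + 103\right)}{69548} - 78483} = \frac{1}{\left(44334 + 281\right) \frac{1}{69548} - 78483} = \frac{1}{44615 \cdot \frac{1}{69548} - 78483} = \frac{1}{\frac{44615}{69548} - 78483} = \frac{1}{- \frac{5458291069}{69548}} = - \frac{69548}{5458291069}$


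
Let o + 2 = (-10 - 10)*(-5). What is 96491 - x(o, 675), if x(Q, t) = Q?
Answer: 96393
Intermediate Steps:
o = 98 (o = -2 + (-10 - 10)*(-5) = -2 - 20*(-5) = -2 + 100 = 98)
96491 - x(o, 675) = 96491 - 1*98 = 96491 - 98 = 96393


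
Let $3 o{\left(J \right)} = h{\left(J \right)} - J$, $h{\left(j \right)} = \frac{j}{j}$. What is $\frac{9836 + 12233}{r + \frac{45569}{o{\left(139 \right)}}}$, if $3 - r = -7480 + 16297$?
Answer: $- \frac{1015174}{451013} \approx -2.2509$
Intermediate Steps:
$r = -8814$ ($r = 3 - \left(-7480 + 16297\right) = 3 - 8817 = -8814$)
$h{\left(j \right)} = 1$
$o{\left(J \right)} = \frac{1}{3} - \frac{J}{3}$ ($o{\left(J \right)} = \frac{1 - J}{3} = \frac{1}{3} - \frac{J}{3}$)
$\frac{9836 + 12233}{r + \frac{45569}{o{\left(139 \right)}}} = \frac{9836 + 12233}{-8814 + \frac{45569}{\frac{1}{3} - \frac{139}{3}}} = \frac{22069}{-8814 + \frac{45569}{\frac{1}{3} - \frac{139}{3}}} = \frac{22069}{-8814 + \frac{45569}{-46}} = \frac{22069}{-8814 + 45569 \left(- \frac{1}{46}\right)} = \frac{22069}{-8814 - \frac{45569}{46}} = \frac{22069}{- \frac{451013}{46}} = 22069 \left(- \frac{46}{451013}\right) = - \frac{1015174}{451013}$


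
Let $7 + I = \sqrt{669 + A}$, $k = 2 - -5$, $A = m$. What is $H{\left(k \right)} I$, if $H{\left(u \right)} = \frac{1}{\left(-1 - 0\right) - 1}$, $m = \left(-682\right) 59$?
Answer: $\frac{7}{2} - \frac{i \sqrt{39569}}{2} \approx 3.5 - 99.46 i$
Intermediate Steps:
$m = -40238$
$A = -40238$
$k = 7$ ($k = 2 + 5 = 7$)
$H{\left(u \right)} = - \frac{1}{2}$ ($H{\left(u \right)} = \frac{1}{\left(-1 + 0\right) - 1} = \frac{1}{-1 - 1} = \frac{1}{-2} = - \frac{1}{2}$)
$I = -7 + i \sqrt{39569}$ ($I = -7 + \sqrt{669 - 40238} = -7 + \sqrt{-39569} = -7 + i \sqrt{39569} \approx -7.0 + 198.92 i$)
$H{\left(k \right)} I = - \frac{-7 + i \sqrt{39569}}{2} = \frac{7}{2} - \frac{i \sqrt{39569}}{2}$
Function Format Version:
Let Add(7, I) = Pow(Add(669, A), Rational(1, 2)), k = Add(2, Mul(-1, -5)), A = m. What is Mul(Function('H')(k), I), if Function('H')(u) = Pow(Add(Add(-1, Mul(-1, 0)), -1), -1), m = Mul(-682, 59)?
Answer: Add(Rational(7, 2), Mul(Rational(-1, 2), I, Pow(39569, Rational(1, 2)))) ≈ Add(3.5000, Mul(-99.460, I))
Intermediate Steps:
m = -40238
A = -40238
k = 7 (k = Add(2, 5) = 7)
Function('H')(u) = Rational(-1, 2) (Function('H')(u) = Pow(Add(Add(-1, 0), -1), -1) = Pow(Add(-1, -1), -1) = Pow(-2, -1) = Rational(-1, 2))
I = Add(-7, Mul(I, Pow(39569, Rational(1, 2)))) (I = Add(-7, Pow(Add(669, -40238), Rational(1, 2))) = Add(-7, Pow(-39569, Rational(1, 2))) = Add(-7, Mul(I, Pow(39569, Rational(1, 2)))) ≈ Add(-7.0000, Mul(198.92, I)))
Mul(Function('H')(k), I) = Mul(Rational(-1, 2), Add(-7, Mul(I, Pow(39569, Rational(1, 2))))) = Add(Rational(7, 2), Mul(Rational(-1, 2), I, Pow(39569, Rational(1, 2))))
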